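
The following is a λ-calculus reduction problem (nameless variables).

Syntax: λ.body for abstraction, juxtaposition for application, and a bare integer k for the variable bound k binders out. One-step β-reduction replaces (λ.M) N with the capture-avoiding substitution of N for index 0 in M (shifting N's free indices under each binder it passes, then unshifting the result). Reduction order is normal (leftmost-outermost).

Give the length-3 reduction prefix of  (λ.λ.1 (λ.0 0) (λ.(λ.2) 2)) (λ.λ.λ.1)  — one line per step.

Answer: after 3 steps: λ.λ.λ.(λ.3) (λ.λ.λ.1)

Working:
  start: (λ.λ.1 (λ.0 0) (λ.(λ.2) 2)) (λ.λ.λ.1)
  →1  λ.(λ.λ.λ.1) (λ.0 0) (λ.(λ.2) (λ.λ.λ.1))
  →2  λ.(λ.λ.1) (λ.(λ.2) (λ.λ.λ.1))
  →3  λ.λ.λ.(λ.3) (λ.λ.λ.1)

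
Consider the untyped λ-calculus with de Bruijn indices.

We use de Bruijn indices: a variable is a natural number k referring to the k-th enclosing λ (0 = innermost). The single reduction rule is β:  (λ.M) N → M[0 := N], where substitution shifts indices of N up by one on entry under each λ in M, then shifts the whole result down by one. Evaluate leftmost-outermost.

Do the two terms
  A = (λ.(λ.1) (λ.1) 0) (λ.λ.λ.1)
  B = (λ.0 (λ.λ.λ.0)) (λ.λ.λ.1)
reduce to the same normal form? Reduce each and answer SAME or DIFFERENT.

Term A:
  start: (λ.(λ.1) (λ.1) 0) (λ.λ.λ.1)
  →1  (λ.λ.λ.λ.1) (λ.λ.λ.λ.1) (λ.λ.λ.1)
  →2  (λ.λ.λ.1) (λ.λ.λ.1)
  →3  λ.λ.1

Term B:
  start: (λ.0 (λ.λ.λ.0)) (λ.λ.λ.1)
  →1  (λ.λ.λ.1) (λ.λ.λ.0)
  →2  λ.λ.1

Answer: SAME — A ⇓ λ.λ.1, B ⇓ λ.λ.1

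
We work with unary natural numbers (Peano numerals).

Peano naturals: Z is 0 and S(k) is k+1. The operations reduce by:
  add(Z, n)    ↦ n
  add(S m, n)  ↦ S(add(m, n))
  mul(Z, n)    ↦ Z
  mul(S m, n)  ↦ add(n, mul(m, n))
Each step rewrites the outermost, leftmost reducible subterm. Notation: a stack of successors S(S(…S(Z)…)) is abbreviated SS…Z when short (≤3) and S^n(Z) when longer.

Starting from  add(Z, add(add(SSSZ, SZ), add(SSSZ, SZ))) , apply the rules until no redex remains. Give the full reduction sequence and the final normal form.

Answer: normal form = S^8(Z)  (in 14 steps)

Derivation:
  start: add(Z, add(add(SSSZ, SZ), add(SSSZ, SZ)))
  →1  add(add(SSSZ, SZ), add(SSSZ, SZ))
  →2  add(S(add(SSZ, SZ)), add(SSSZ, SZ))
  →3  S(add(add(SSZ, SZ), add(SSSZ, SZ)))
  →4  S(add(S(add(SZ, SZ)), add(SSSZ, SZ)))
  →5  S(S(add(add(SZ, SZ), add(SSSZ, SZ))))
  →6  S(S(add(S(add(Z, SZ)), add(SSSZ, SZ))))
  →7  S(S(S(add(add(Z, SZ), add(SSSZ, SZ)))))
  →8  S(S(S(add(SZ, add(SSSZ, SZ)))))
  →9  S(S(S(S(add(Z, add(SSSZ, SZ))))))
  →10  S(S(S(S(add(SSSZ, SZ)))))
  →11  S(S(S(S(S(add(SSZ, SZ))))))
  →12  S(S(S(S(S(S(add(SZ, SZ)))))))
  →13  S(S(S(S(S(S(S(add(Z, SZ))))))))
  →14  S^8(Z)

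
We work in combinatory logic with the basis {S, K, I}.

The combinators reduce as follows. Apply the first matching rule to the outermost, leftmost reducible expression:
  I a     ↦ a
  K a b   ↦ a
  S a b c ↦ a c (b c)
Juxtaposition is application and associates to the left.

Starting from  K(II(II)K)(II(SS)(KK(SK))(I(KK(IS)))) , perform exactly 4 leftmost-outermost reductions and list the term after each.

Answer: after 4 steps: IK

Reduction:
  start: K(II(II)K)(II(SS)(KK(SK))(I(KK(IS))))
  step 1: II(II)K
  step 2: I(II)K
  step 3: IIK
  step 4: IK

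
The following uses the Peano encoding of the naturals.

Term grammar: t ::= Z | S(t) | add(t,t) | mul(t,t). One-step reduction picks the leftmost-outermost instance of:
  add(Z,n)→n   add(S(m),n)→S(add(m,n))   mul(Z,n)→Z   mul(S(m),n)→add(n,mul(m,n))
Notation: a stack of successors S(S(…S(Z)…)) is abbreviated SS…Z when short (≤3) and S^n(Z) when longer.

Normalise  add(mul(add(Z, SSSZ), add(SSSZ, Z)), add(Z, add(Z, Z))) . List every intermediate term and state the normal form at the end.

  start: add(mul(add(Z, SSSZ), add(SSSZ, Z)), add(Z, add(Z, Z)))
  step 1: add(mul(SSSZ, add(SSSZ, Z)), add(Z, add(Z, Z)))
  step 2: add(add(add(SSSZ, Z), mul(SSZ, add(SSSZ, Z))), add(Z, add(Z, Z)))
  step 3: add(add(S(add(SSZ, Z)), mul(SSZ, add(SSSZ, Z))), add(Z, add(Z, Z)))
  step 4: add(S(add(add(SSZ, Z), mul(SSZ, add(SSSZ, Z)))), add(Z, add(Z, Z)))
  step 5: S(add(add(add(SSZ, Z), mul(SSZ, add(SSSZ, Z))), add(Z, add(Z, Z))))
  step 6: S(add(add(S(add(SZ, Z)), mul(SSZ, add(SSSZ, Z))), add(Z, add(Z, Z))))
  step 7: S(add(S(add(add(SZ, Z), mul(SSZ, add(SSSZ, Z)))), add(Z, add(Z, Z))))
  step 8: S(S(add(add(add(SZ, Z), mul(SSZ, add(SSSZ, Z))), add(Z, add(Z, Z)))))
  step 9: S(S(add(add(S(add(Z, Z)), mul(SSZ, add(SSSZ, Z))), add(Z, add(Z, Z)))))
  step 10: S(S(add(S(add(add(Z, Z), mul(SSZ, add(SSSZ, Z)))), add(Z, add(Z, Z)))))
  step 11: S(S(S(add(add(add(Z, Z), mul(SSZ, add(SSSZ, Z))), add(Z, add(Z, Z))))))
  step 12: S(S(S(add(add(Z, mul(SSZ, add(SSSZ, Z))), add(Z, add(Z, Z))))))
  step 13: S(S(S(add(mul(SSZ, add(SSSZ, Z)), add(Z, add(Z, Z))))))
  step 14: S(S(S(add(add(add(SSSZ, Z), mul(SZ, add(SSSZ, Z))), add(Z, add(Z, Z))))))
  step 15: S(S(S(add(add(S(add(SSZ, Z)), mul(SZ, add(SSSZ, Z))), add(Z, add(Z, Z))))))
  step 16: S(S(S(add(S(add(add(SSZ, Z), mul(SZ, add(SSSZ, Z)))), add(Z, add(Z, Z))))))
  step 17: S(S(S(S(add(add(add(SSZ, Z), mul(SZ, add(SSSZ, Z))), add(Z, add(Z, Z)))))))
  step 18: S(S(S(S(add(add(S(add(SZ, Z)), mul(SZ, add(SSSZ, Z))), add(Z, add(Z, Z)))))))
  step 19: S(S(S(S(add(S(add(add(SZ, Z), mul(SZ, add(SSSZ, Z)))), add(Z, add(Z, Z)))))))
  step 20: S(S(S(S(S(add(add(add(SZ, Z), mul(SZ, add(SSSZ, Z))), add(Z, add(Z, Z))))))))
  step 21: S(S(S(S(S(add(add(S(add(Z, Z)), mul(SZ, add(SSSZ, Z))), add(Z, add(Z, Z))))))))
  step 22: S(S(S(S(S(add(S(add(add(Z, Z), mul(SZ, add(SSSZ, Z)))), add(Z, add(Z, Z))))))))
  step 23: S(S(S(S(S(S(add(add(add(Z, Z), mul(SZ, add(SSSZ, Z))), add(Z, add(Z, Z)))))))))
  step 24: S(S(S(S(S(S(add(add(Z, mul(SZ, add(SSSZ, Z))), add(Z, add(Z, Z)))))))))
  step 25: S(S(S(S(S(S(add(mul(SZ, add(SSSZ, Z)), add(Z, add(Z, Z)))))))))
  step 26: S(S(S(S(S(S(add(add(add(SSSZ, Z), mul(Z, add(SSSZ, Z))), add(Z, add(Z, Z)))))))))
  step 27: S(S(S(S(S(S(add(add(S(add(SSZ, Z)), mul(Z, add(SSSZ, Z))), add(Z, add(Z, Z)))))))))
  step 28: S(S(S(S(S(S(add(S(add(add(SSZ, Z), mul(Z, add(SSSZ, Z)))), add(Z, add(Z, Z)))))))))
  step 29: S(S(S(S(S(S(S(add(add(add(SSZ, Z), mul(Z, add(SSSZ, Z))), add(Z, add(Z, Z))))))))))
  step 30: S(S(S(S(S(S(S(add(add(S(add(SZ, Z)), mul(Z, add(SSSZ, Z))), add(Z, add(Z, Z))))))))))
  step 31: S(S(S(S(S(S(S(add(S(add(add(SZ, Z), mul(Z, add(SSSZ, Z)))), add(Z, add(Z, Z))))))))))
  step 32: S(S(S(S(S(S(S(S(add(add(add(SZ, Z), mul(Z, add(SSSZ, Z))), add(Z, add(Z, Z)))))))))))
  step 33: S(S(S(S(S(S(S(S(add(add(S(add(Z, Z)), mul(Z, add(SSSZ, Z))), add(Z, add(Z, Z)))))))))))
  step 34: S(S(S(S(S(S(S(S(add(S(add(add(Z, Z), mul(Z, add(SSSZ, Z)))), add(Z, add(Z, Z)))))))))))
  step 35: S(S(S(S(S(S(S(S(S(add(add(add(Z, Z), mul(Z, add(SSSZ, Z))), add(Z, add(Z, Z))))))))))))
  step 36: S(S(S(S(S(S(S(S(S(add(add(Z, mul(Z, add(SSSZ, Z))), add(Z, add(Z, Z))))))))))))
  step 37: S(S(S(S(S(S(S(S(S(add(mul(Z, add(SSSZ, Z)), add(Z, add(Z, Z))))))))))))
  step 38: S(S(S(S(S(S(S(S(S(add(Z, add(Z, add(Z, Z))))))))))))
  step 39: S(S(S(S(S(S(S(S(S(add(Z, add(Z, Z)))))))))))
  step 40: S(S(S(S(S(S(S(S(S(add(Z, Z))))))))))
  step 41: S^9(Z)

Answer: normal form = S^9(Z)  (in 41 steps)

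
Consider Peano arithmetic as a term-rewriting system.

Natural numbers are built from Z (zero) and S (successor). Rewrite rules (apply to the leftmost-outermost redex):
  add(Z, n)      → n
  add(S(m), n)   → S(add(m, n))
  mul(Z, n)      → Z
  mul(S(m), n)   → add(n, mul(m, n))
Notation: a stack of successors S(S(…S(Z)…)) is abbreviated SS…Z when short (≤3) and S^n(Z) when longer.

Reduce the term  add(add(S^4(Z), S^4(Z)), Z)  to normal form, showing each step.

Answer: normal form = S^8(Z)  (in 14 steps)

Working:
  start: add(add(S^4(Z), S^4(Z)), Z)
  [1] add(S(add(SSSZ, S^4(Z))), Z)
  [2] S(add(add(SSSZ, S^4(Z)), Z))
  [3] S(add(S(add(SSZ, S^4(Z))), Z))
  [4] S(S(add(add(SSZ, S^4(Z)), Z)))
  [5] S(S(add(S(add(SZ, S^4(Z))), Z)))
  [6] S(S(S(add(add(SZ, S^4(Z)), Z))))
  [7] S(S(S(add(S(add(Z, S^4(Z))), Z))))
  [8] S(S(S(S(add(add(Z, S^4(Z)), Z)))))
  [9] S(S(S(S(add(S^4(Z), Z)))))
  [10] S(S(S(S(S(add(SSSZ, Z))))))
  [11] S(S(S(S(S(S(add(SSZ, Z)))))))
  [12] S(S(S(S(S(S(S(add(SZ, Z))))))))
  [13] S(S(S(S(S(S(S(S(add(Z, Z)))))))))
  [14] S^8(Z)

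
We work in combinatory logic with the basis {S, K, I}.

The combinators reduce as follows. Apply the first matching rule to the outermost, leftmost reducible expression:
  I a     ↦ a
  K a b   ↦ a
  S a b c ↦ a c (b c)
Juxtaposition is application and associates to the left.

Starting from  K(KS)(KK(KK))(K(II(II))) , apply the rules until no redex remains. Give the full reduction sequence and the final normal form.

Answer: normal form = S  (in 2 steps)

Reduction:
  start: K(KS)(KK(KK))(K(II(II)))
  →1  KS(K(II(II)))
  →2  S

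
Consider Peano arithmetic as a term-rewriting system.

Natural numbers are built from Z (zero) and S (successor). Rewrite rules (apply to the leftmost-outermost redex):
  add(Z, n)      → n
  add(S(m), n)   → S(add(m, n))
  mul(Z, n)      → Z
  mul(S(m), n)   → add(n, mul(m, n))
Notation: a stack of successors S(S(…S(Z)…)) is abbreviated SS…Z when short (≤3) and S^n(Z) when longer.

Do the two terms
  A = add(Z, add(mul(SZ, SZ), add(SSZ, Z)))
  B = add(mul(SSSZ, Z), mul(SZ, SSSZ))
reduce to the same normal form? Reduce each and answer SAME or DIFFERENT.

Answer: SAME — A ⇓ SSSZ, B ⇓ SSSZ

Working:
Term A:
  start: add(Z, add(mul(SZ, SZ), add(SSZ, Z)))
  [1] add(mul(SZ, SZ), add(SSZ, Z))
  [2] add(add(SZ, mul(Z, SZ)), add(SSZ, Z))
  [3] add(S(add(Z, mul(Z, SZ))), add(SSZ, Z))
  [4] S(add(add(Z, mul(Z, SZ)), add(SSZ, Z)))
  [5] S(add(mul(Z, SZ), add(SSZ, Z)))
  [6] S(add(Z, add(SSZ, Z)))
  [7] S(add(SSZ, Z))
  [8] S(S(add(SZ, Z)))
  [9] S(S(S(add(Z, Z))))
  [10] SSSZ

Term B:
  start: add(mul(SSSZ, Z), mul(SZ, SSSZ))
  [1] add(add(Z, mul(SSZ, Z)), mul(SZ, SSSZ))
  [2] add(mul(SSZ, Z), mul(SZ, SSSZ))
  [3] add(add(Z, mul(SZ, Z)), mul(SZ, SSSZ))
  [4] add(mul(SZ, Z), mul(SZ, SSSZ))
  [5] add(add(Z, mul(Z, Z)), mul(SZ, SSSZ))
  [6] add(mul(Z, Z), mul(SZ, SSSZ))
  [7] add(Z, mul(SZ, SSSZ))
  [8] mul(SZ, SSSZ)
  [9] add(SSSZ, mul(Z, SSSZ))
  [10] S(add(SSZ, mul(Z, SSSZ)))
  [11] S(S(add(SZ, mul(Z, SSSZ))))
  [12] S(S(S(add(Z, mul(Z, SSSZ)))))
  [13] S(S(S(mul(Z, SSSZ))))
  [14] SSSZ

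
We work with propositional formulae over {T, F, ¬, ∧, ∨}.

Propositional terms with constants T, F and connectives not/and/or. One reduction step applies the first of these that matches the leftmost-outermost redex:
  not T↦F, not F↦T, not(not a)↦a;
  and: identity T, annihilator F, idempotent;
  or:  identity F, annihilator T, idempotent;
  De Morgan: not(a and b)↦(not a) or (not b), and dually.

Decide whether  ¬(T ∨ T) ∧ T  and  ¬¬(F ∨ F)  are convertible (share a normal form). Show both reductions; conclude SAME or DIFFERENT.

Term A:
  start: ¬(T ∨ T) ∧ T
  [1] ¬(T ∨ T)
  [2] ¬T ∧ ¬T
  [3] ¬T
  [4] F

Term B:
  start: ¬¬(F ∨ F)
  [1] F ∨ F
  [2] F

Answer: SAME — A ⇓ F, B ⇓ F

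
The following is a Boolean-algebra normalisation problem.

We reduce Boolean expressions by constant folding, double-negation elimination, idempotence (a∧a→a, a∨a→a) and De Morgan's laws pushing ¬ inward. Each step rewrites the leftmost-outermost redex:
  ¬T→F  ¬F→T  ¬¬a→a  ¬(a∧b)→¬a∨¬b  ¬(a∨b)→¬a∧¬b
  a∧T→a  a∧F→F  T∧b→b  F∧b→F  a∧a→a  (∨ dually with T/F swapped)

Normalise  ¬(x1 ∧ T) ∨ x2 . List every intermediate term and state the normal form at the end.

Answer: normal form = ¬x1 ∨ x2  (in 3 steps)

Reduction:
  start: ¬(x1 ∧ T) ∨ x2
  →1  (¬x1 ∨ ¬T) ∨ x2
  →2  (¬x1 ∨ F) ∨ x2
  →3  ¬x1 ∨ x2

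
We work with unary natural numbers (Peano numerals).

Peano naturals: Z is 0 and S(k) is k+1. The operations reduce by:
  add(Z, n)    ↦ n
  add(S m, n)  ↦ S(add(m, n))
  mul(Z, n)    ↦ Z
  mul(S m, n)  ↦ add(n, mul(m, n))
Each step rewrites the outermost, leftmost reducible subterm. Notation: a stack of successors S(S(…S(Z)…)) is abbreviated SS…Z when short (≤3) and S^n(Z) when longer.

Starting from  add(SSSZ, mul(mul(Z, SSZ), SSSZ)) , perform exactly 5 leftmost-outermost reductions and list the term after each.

  start: add(SSSZ, mul(mul(Z, SSZ), SSSZ))
  →1  S(add(SSZ, mul(mul(Z, SSZ), SSSZ)))
  →2  S(S(add(SZ, mul(mul(Z, SSZ), SSSZ))))
  →3  S(S(S(add(Z, mul(mul(Z, SSZ), SSSZ)))))
  →4  S(S(S(mul(mul(Z, SSZ), SSSZ))))
  →5  S(S(S(mul(Z, SSSZ))))

Answer: after 5 steps: S(S(S(mul(Z, SSSZ))))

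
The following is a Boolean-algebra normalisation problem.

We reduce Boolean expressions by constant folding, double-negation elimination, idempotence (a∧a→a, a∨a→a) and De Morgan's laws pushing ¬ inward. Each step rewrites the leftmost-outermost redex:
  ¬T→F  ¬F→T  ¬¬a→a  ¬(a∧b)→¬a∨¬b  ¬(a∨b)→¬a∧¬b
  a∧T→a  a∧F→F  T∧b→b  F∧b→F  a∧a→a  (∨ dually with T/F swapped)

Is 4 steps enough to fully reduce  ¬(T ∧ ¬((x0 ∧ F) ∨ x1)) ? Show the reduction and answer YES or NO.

  start: ¬(T ∧ ¬((x0 ∧ F) ∨ x1))
  →1  ¬T ∨ ¬¬((x0 ∧ F) ∨ x1)
  →2  F ∨ ¬¬((x0 ∧ F) ∨ x1)
  →3  ¬¬((x0 ∧ F) ∨ x1)
  →4  (x0 ∧ F) ∨ x1

Answer: NO — after 4 steps the term is (x0 ∧ F) ∨ x1, not yet normal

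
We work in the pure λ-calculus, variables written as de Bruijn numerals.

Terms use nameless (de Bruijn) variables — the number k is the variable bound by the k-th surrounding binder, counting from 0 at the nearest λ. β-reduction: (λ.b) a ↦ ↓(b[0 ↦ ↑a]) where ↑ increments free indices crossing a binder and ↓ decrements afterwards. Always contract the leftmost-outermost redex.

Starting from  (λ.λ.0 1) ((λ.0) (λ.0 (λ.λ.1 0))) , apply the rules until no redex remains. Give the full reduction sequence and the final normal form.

  start: (λ.λ.0 1) ((λ.0) (λ.0 (λ.λ.1 0)))
  [1] λ.0 ((λ.0) (λ.0 (λ.λ.1 0)))
  [2] λ.0 (λ.0 (λ.λ.1 0))

Answer: normal form = λ.0 (λ.0 (λ.λ.1 0))  (in 2 steps)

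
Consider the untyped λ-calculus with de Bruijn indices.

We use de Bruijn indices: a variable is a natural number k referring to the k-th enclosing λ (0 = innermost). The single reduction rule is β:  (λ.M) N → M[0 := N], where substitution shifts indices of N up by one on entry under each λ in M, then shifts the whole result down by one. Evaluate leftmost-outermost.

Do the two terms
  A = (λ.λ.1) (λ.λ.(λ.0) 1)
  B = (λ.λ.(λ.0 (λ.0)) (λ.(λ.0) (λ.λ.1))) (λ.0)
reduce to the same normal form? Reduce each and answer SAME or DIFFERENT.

Term A:
  start: (λ.λ.1) (λ.λ.(λ.0) 1)
  →1  λ.λ.λ.(λ.0) 1
  →2  λ.λ.λ.1

Term B:
  start: (λ.λ.(λ.0 (λ.0)) (λ.(λ.0) (λ.λ.1))) (λ.0)
  →1  λ.(λ.0 (λ.0)) (λ.(λ.0) (λ.λ.1))
  →2  λ.(λ.(λ.0) (λ.λ.1)) (λ.0)
  →3  λ.(λ.0) (λ.λ.1)
  →4  λ.λ.λ.1

Answer: SAME — A ⇓ λ.λ.λ.1, B ⇓ λ.λ.λ.1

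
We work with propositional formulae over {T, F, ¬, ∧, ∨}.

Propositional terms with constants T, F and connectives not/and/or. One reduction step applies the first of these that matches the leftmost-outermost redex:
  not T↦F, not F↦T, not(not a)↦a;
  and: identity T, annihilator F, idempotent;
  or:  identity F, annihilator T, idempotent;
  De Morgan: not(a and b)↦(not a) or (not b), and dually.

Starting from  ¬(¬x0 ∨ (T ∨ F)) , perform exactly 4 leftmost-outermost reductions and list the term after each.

  start: ¬(¬x0 ∨ (T ∨ F))
  [1] ¬¬x0 ∧ ¬(T ∨ F)
  [2] x0 ∧ ¬(T ∨ F)
  [3] x0 ∧ (¬T ∧ ¬F)
  [4] x0 ∧ (F ∧ ¬F)

Answer: after 4 steps: x0 ∧ (F ∧ ¬F)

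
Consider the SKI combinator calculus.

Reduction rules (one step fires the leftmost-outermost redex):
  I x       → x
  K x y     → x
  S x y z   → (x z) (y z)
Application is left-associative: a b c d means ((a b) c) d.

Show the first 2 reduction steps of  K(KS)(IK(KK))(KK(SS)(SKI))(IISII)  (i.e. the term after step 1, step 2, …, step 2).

  start: K(KS)(IK(KK))(KK(SS)(SKI))(IISII)
  [1] KS(KK(SS)(SKI))(IISII)
  [2] S(IISII)

Answer: after 2 steps: S(IISII)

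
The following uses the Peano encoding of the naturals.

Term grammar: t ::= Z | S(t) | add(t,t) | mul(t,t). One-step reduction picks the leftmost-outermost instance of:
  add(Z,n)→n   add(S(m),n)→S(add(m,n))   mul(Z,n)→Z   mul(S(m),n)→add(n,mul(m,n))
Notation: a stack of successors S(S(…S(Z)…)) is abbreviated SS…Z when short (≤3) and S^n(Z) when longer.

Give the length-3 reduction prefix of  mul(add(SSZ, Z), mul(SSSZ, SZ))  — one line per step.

  start: mul(add(SSZ, Z), mul(SSSZ, SZ))
  →1  mul(S(add(SZ, Z)), mul(SSSZ, SZ))
  →2  add(mul(SSSZ, SZ), mul(add(SZ, Z), mul(SSSZ, SZ)))
  →3  add(add(SZ, mul(SSZ, SZ)), mul(add(SZ, Z), mul(SSSZ, SZ)))

Answer: after 3 steps: add(add(SZ, mul(SSZ, SZ)), mul(add(SZ, Z), mul(SSSZ, SZ)))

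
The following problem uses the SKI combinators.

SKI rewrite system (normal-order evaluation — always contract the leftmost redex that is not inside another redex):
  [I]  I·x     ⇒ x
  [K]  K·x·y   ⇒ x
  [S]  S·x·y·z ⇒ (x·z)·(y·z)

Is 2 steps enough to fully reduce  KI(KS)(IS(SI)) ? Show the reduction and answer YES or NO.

  start: KI(KS)(IS(SI))
  →1  I(IS(SI))
  →2  IS(SI)

Answer: NO — after 2 steps the term is IS(SI), not yet normal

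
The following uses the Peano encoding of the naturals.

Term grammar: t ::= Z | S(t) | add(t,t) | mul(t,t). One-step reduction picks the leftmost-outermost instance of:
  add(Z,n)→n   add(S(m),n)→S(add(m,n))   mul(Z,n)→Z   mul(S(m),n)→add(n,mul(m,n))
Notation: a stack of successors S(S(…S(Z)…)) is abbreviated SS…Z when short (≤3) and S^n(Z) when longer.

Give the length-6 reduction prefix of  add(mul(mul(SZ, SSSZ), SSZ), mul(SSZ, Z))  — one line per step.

Answer: after 6 steps: S(add(S(add(Z, mul(add(SSZ, mul(Z, SSSZ)), SSZ))), mul(SSZ, Z)))

Working:
  start: add(mul(mul(SZ, SSSZ), SSZ), mul(SSZ, Z))
  step 1: add(mul(add(SSSZ, mul(Z, SSSZ)), SSZ), mul(SSZ, Z))
  step 2: add(mul(S(add(SSZ, mul(Z, SSSZ))), SSZ), mul(SSZ, Z))
  step 3: add(add(SSZ, mul(add(SSZ, mul(Z, SSSZ)), SSZ)), mul(SSZ, Z))
  step 4: add(S(add(SZ, mul(add(SSZ, mul(Z, SSSZ)), SSZ))), mul(SSZ, Z))
  step 5: S(add(add(SZ, mul(add(SSZ, mul(Z, SSSZ)), SSZ)), mul(SSZ, Z)))
  step 6: S(add(S(add(Z, mul(add(SSZ, mul(Z, SSSZ)), SSZ))), mul(SSZ, Z)))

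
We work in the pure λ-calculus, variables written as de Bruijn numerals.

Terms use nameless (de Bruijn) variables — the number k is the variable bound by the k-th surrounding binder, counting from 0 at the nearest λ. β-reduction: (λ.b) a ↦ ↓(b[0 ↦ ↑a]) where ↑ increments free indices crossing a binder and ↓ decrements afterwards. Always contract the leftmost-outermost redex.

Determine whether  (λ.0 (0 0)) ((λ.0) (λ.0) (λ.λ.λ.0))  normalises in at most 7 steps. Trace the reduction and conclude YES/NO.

  start: (λ.0 (0 0)) ((λ.0) (λ.0) (λ.λ.λ.0))
  step 1: (λ.0) (λ.0) (λ.λ.λ.0) ((λ.0) (λ.0) (λ.λ.λ.0) ((λ.0) (λ.0) (λ.λ.λ.0)))
  step 2: (λ.0) (λ.λ.λ.0) ((λ.0) (λ.0) (λ.λ.λ.0) ((λ.0) (λ.0) (λ.λ.λ.0)))
  step 3: (λ.λ.λ.0) ((λ.0) (λ.0) (λ.λ.λ.0) ((λ.0) (λ.0) (λ.λ.λ.0)))
  step 4: λ.λ.0

Answer: YES — reaches normal form λ.λ.0 in 4 ≤ 7 steps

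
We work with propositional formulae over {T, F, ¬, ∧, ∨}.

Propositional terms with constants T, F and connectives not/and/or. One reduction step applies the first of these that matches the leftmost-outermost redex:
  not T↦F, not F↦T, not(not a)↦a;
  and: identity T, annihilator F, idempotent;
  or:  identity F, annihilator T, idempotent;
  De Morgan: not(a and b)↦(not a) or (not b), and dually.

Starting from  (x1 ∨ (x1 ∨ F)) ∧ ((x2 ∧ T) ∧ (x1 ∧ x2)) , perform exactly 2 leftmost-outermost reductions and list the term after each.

Answer: after 2 steps: x1 ∧ ((x2 ∧ T) ∧ (x1 ∧ x2))

Reduction:
  start: (x1 ∨ (x1 ∨ F)) ∧ ((x2 ∧ T) ∧ (x1 ∧ x2))
  step 1: (x1 ∨ x1) ∧ ((x2 ∧ T) ∧ (x1 ∧ x2))
  step 2: x1 ∧ ((x2 ∧ T) ∧ (x1 ∧ x2))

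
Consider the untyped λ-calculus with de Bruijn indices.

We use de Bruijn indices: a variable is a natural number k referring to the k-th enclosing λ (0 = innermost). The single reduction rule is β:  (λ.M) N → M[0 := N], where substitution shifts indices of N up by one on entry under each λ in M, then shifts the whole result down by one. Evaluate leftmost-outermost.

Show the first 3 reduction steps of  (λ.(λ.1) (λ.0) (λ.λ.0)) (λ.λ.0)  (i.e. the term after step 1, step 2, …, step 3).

Answer: after 3 steps: λ.0

Derivation:
  start: (λ.(λ.1) (λ.0) (λ.λ.0)) (λ.λ.0)
  →1  (λ.λ.λ.0) (λ.0) (λ.λ.0)
  →2  (λ.λ.0) (λ.λ.0)
  →3  λ.0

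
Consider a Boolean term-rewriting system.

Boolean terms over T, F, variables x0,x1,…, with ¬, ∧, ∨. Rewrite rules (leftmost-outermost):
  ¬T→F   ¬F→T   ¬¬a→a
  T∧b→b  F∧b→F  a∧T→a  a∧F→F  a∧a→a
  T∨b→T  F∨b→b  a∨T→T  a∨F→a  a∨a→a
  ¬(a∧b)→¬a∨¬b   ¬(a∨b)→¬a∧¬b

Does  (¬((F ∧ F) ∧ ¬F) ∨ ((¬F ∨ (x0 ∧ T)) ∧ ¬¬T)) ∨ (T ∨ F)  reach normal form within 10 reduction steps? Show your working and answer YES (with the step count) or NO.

Answer: YES — reaches normal form T in 7 ≤ 10 steps

Reduction:
  start: (¬((F ∧ F) ∧ ¬F) ∨ ((¬F ∨ (x0 ∧ T)) ∧ ¬¬T)) ∨ (T ∨ F)
  step 1: ((¬(F ∧ F) ∨ ¬¬F) ∨ ((¬F ∨ (x0 ∧ T)) ∧ ¬¬T)) ∨ (T ∨ F)
  step 2: (((¬F ∨ ¬F) ∨ ¬¬F) ∨ ((¬F ∨ (x0 ∧ T)) ∧ ¬¬T)) ∨ (T ∨ F)
  step 3: ((¬F ∨ ¬¬F) ∨ ((¬F ∨ (x0 ∧ T)) ∧ ¬¬T)) ∨ (T ∨ F)
  step 4: ((T ∨ ¬¬F) ∨ ((¬F ∨ (x0 ∧ T)) ∧ ¬¬T)) ∨ (T ∨ F)
  step 5: (T ∨ ((¬F ∨ (x0 ∧ T)) ∧ ¬¬T)) ∨ (T ∨ F)
  step 6: T ∨ (T ∨ F)
  step 7: T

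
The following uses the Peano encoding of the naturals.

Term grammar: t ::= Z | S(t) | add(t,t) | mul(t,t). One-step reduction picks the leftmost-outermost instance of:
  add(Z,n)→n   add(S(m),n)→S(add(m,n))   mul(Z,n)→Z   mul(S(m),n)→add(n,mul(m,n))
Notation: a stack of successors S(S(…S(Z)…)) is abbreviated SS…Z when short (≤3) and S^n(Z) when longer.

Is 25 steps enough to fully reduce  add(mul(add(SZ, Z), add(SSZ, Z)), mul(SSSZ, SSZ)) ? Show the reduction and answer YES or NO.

  start: add(mul(add(SZ, Z), add(SSZ, Z)), mul(SSSZ, SSZ))
  [1] add(mul(S(add(Z, Z)), add(SSZ, Z)), mul(SSSZ, SSZ))
  [2] add(add(add(SSZ, Z), mul(add(Z, Z), add(SSZ, Z))), mul(SSSZ, SSZ))
  [3] add(add(S(add(SZ, Z)), mul(add(Z, Z), add(SSZ, Z))), mul(SSSZ, SSZ))
  [4] add(S(add(add(SZ, Z), mul(add(Z, Z), add(SSZ, Z)))), mul(SSSZ, SSZ))
  [5] S(add(add(add(SZ, Z), mul(add(Z, Z), add(SSZ, Z))), mul(SSSZ, SSZ)))
  [6] S(add(add(S(add(Z, Z)), mul(add(Z, Z), add(SSZ, Z))), mul(SSSZ, SSZ)))
  [7] S(add(S(add(add(Z, Z), mul(add(Z, Z), add(SSZ, Z)))), mul(SSSZ, SSZ)))
  [8] S(S(add(add(add(Z, Z), mul(add(Z, Z), add(SSZ, Z))), mul(SSSZ, SSZ))))
  [9] S(S(add(add(Z, mul(add(Z, Z), add(SSZ, Z))), mul(SSSZ, SSZ))))
  [10] S(S(add(mul(add(Z, Z), add(SSZ, Z)), mul(SSSZ, SSZ))))
  [11] S(S(add(mul(Z, add(SSZ, Z)), mul(SSSZ, SSZ))))
  [12] S(S(add(Z, mul(SSSZ, SSZ))))
  [13] S(S(mul(SSSZ, SSZ)))
  [14] S(S(add(SSZ, mul(SSZ, SSZ))))
  [15] S(S(S(add(SZ, mul(SSZ, SSZ)))))
  [16] S(S(S(S(add(Z, mul(SSZ, SSZ))))))
  [17] S(S(S(S(mul(SSZ, SSZ)))))
  [18] S(S(S(S(add(SSZ, mul(SZ, SSZ))))))
  [19] S(S(S(S(S(add(SZ, mul(SZ, SSZ)))))))
  [20] S(S(S(S(S(S(add(Z, mul(SZ, SSZ))))))))
  [21] S(S(S(S(S(S(mul(SZ, SSZ)))))))
  [22] S(S(S(S(S(S(add(SSZ, mul(Z, SSZ))))))))
  [23] S(S(S(S(S(S(S(add(SZ, mul(Z, SSZ)))))))))
  [24] S(S(S(S(S(S(S(S(add(Z, mul(Z, SSZ))))))))))
  [25] S(S(S(S(S(S(S(S(mul(Z, SSZ)))))))))

Answer: NO — after 25 steps the term is S(S(S(S(S(S(S(S(mul(Z, SSZ))))))))), not yet normal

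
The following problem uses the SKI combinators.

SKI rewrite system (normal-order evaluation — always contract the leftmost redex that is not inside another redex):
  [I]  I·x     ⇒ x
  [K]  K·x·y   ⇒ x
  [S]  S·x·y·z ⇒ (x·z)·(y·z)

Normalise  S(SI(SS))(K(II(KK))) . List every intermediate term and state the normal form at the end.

Answer: normal form = S(SI(SS))(K(KK))  (in 2 steps)

Reduction:
  start: S(SI(SS))(K(II(KK)))
  →1  S(SI(SS))(K(I(KK)))
  →2  S(SI(SS))(K(KK))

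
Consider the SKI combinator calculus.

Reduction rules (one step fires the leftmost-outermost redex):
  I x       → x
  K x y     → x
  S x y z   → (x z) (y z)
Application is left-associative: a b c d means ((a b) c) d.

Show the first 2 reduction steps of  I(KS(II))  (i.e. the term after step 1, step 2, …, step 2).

  start: I(KS(II))
  →1  KS(II)
  →2  S

Answer: after 2 steps: S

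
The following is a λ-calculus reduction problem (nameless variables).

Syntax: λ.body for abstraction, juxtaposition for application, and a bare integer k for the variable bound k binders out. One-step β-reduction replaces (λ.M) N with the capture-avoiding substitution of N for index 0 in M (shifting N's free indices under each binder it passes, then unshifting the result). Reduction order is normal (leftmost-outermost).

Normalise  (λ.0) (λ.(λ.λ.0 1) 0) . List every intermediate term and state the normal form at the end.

  start: (λ.0) (λ.(λ.λ.0 1) 0)
  →1  λ.(λ.λ.0 1) 0
  →2  λ.λ.0 1

Answer: normal form = λ.λ.0 1  (in 2 steps)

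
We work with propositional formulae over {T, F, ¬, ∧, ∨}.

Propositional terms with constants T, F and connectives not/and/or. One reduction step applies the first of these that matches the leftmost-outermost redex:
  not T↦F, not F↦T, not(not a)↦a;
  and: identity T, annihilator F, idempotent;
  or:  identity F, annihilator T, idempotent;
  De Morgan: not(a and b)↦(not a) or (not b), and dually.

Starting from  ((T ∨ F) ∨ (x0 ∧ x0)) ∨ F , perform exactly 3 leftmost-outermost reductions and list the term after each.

Answer: after 3 steps: T

Working:
  start: ((T ∨ F) ∨ (x0 ∧ x0)) ∨ F
  [1] (T ∨ F) ∨ (x0 ∧ x0)
  [2] T ∨ (x0 ∧ x0)
  [3] T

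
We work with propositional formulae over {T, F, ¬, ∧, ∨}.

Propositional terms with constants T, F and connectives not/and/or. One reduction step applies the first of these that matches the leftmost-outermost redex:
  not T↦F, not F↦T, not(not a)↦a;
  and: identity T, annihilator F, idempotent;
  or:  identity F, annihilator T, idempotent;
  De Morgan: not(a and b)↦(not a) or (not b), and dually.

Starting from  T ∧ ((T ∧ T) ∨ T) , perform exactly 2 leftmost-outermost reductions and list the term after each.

  start: T ∧ ((T ∧ T) ∨ T)
  →1  (T ∧ T) ∨ T
  →2  T

Answer: after 2 steps: T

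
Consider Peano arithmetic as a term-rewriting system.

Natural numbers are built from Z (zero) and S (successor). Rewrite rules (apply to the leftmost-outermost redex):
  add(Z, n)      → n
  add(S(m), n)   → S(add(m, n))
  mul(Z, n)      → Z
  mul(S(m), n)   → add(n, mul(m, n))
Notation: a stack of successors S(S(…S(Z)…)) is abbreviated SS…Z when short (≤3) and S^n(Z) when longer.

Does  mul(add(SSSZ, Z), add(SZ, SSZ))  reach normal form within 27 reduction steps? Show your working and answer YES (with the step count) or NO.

Answer: YES — reaches normal form S^9(Z) in 26 ≤ 27 steps

Derivation:
  start: mul(add(SSSZ, Z), add(SZ, SSZ))
  step 1: mul(S(add(SSZ, Z)), add(SZ, SSZ))
  step 2: add(add(SZ, SSZ), mul(add(SSZ, Z), add(SZ, SSZ)))
  step 3: add(S(add(Z, SSZ)), mul(add(SSZ, Z), add(SZ, SSZ)))
  step 4: S(add(add(Z, SSZ), mul(add(SSZ, Z), add(SZ, SSZ))))
  step 5: S(add(SSZ, mul(add(SSZ, Z), add(SZ, SSZ))))
  step 6: S(S(add(SZ, mul(add(SSZ, Z), add(SZ, SSZ)))))
  step 7: S(S(S(add(Z, mul(add(SSZ, Z), add(SZ, SSZ))))))
  step 8: S(S(S(mul(add(SSZ, Z), add(SZ, SSZ)))))
  step 9: S(S(S(mul(S(add(SZ, Z)), add(SZ, SSZ)))))
  step 10: S(S(S(add(add(SZ, SSZ), mul(add(SZ, Z), add(SZ, SSZ))))))
  step 11: S(S(S(add(S(add(Z, SSZ)), mul(add(SZ, Z), add(SZ, SSZ))))))
  step 12: S(S(S(S(add(add(Z, SSZ), mul(add(SZ, Z), add(SZ, SSZ)))))))
  step 13: S(S(S(S(add(SSZ, mul(add(SZ, Z), add(SZ, SSZ)))))))
  step 14: S(S(S(S(S(add(SZ, mul(add(SZ, Z), add(SZ, SSZ))))))))
  step 15: S(S(S(S(S(S(add(Z, mul(add(SZ, Z), add(SZ, SSZ)))))))))
  step 16: S(S(S(S(S(S(mul(add(SZ, Z), add(SZ, SSZ))))))))
  step 17: S(S(S(S(S(S(mul(S(add(Z, Z)), add(SZ, SSZ))))))))
  step 18: S(S(S(S(S(S(add(add(SZ, SSZ), mul(add(Z, Z), add(SZ, SSZ)))))))))
  step 19: S(S(S(S(S(S(add(S(add(Z, SSZ)), mul(add(Z, Z), add(SZ, SSZ)))))))))
  step 20: S(S(S(S(S(S(S(add(add(Z, SSZ), mul(add(Z, Z), add(SZ, SSZ))))))))))
  step 21: S(S(S(S(S(S(S(add(SSZ, mul(add(Z, Z), add(SZ, SSZ))))))))))
  step 22: S(S(S(S(S(S(S(S(add(SZ, mul(add(Z, Z), add(SZ, SSZ)))))))))))
  step 23: S(S(S(S(S(S(S(S(S(add(Z, mul(add(Z, Z), add(SZ, SSZ))))))))))))
  step 24: S(S(S(S(S(S(S(S(S(mul(add(Z, Z), add(SZ, SSZ)))))))))))
  step 25: S(S(S(S(S(S(S(S(S(mul(Z, add(SZ, SSZ)))))))))))
  step 26: S^9(Z)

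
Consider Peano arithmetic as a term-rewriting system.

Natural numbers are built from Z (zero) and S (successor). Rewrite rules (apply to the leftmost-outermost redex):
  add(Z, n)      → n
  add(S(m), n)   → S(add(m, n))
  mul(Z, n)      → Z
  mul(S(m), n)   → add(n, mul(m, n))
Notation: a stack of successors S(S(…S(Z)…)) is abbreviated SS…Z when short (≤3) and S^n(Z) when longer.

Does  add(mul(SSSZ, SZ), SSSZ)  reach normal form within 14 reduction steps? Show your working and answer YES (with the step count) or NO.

  start: add(mul(SSSZ, SZ), SSSZ)
  step 1: add(add(SZ, mul(SSZ, SZ)), SSSZ)
  step 2: add(S(add(Z, mul(SSZ, SZ))), SSSZ)
  step 3: S(add(add(Z, mul(SSZ, SZ)), SSSZ))
  step 4: S(add(mul(SSZ, SZ), SSSZ))
  step 5: S(add(add(SZ, mul(SZ, SZ)), SSSZ))
  step 6: S(add(S(add(Z, mul(SZ, SZ))), SSSZ))
  step 7: S(S(add(add(Z, mul(SZ, SZ)), SSSZ)))
  step 8: S(S(add(mul(SZ, SZ), SSSZ)))
  step 9: S(S(add(add(SZ, mul(Z, SZ)), SSSZ)))
  step 10: S(S(add(S(add(Z, mul(Z, SZ))), SSSZ)))
  step 11: S(S(S(add(add(Z, mul(Z, SZ)), SSSZ))))
  step 12: S(S(S(add(mul(Z, SZ), SSSZ))))
  step 13: S(S(S(add(Z, SSSZ))))
  step 14: S^6(Z)

Answer: YES — reaches normal form S^6(Z) in 14 ≤ 14 steps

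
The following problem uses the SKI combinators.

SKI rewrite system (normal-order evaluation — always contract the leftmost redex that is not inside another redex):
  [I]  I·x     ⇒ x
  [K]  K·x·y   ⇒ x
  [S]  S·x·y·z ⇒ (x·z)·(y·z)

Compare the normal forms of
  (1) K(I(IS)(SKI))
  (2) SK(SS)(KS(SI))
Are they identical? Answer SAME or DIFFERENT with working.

Answer: DIFFERENT — A ⇓ K(S(SKI)), B ⇓ S

Derivation:
Term A:
  start: K(I(IS)(SKI))
  [1] K(IS(SKI))
  [2] K(S(SKI))

Term B:
  start: SK(SS)(KS(SI))
  [1] K(KS(SI))(SS(KS(SI)))
  [2] KS(SI)
  [3] S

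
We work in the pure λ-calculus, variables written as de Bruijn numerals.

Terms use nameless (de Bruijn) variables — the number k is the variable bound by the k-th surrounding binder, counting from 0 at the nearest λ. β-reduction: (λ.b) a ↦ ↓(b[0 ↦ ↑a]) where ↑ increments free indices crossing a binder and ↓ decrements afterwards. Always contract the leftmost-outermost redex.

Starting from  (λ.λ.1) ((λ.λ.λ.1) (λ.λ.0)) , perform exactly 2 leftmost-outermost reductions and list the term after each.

  start: (λ.λ.1) ((λ.λ.λ.1) (λ.λ.0))
  [1] λ.(λ.λ.λ.1) (λ.λ.0)
  [2] λ.λ.λ.1

Answer: after 2 steps: λ.λ.λ.1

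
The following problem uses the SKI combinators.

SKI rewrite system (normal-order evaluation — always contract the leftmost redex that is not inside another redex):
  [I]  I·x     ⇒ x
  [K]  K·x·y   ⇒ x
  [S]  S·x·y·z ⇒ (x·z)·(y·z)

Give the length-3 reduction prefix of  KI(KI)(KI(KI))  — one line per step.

  start: KI(KI)(KI(KI))
  step 1: I(KI(KI))
  step 2: KI(KI)
  step 3: I

Answer: after 3 steps: I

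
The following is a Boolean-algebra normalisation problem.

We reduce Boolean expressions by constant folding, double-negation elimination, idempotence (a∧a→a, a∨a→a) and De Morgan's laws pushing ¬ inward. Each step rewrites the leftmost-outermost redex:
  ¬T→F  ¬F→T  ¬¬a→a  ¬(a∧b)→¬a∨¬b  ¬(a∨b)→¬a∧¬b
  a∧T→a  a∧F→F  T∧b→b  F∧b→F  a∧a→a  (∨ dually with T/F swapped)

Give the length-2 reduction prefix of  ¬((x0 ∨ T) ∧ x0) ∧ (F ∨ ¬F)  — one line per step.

  start: ¬((x0 ∨ T) ∧ x0) ∧ (F ∨ ¬F)
  step 1: (¬(x0 ∨ T) ∨ ¬x0) ∧ (F ∨ ¬F)
  step 2: ((¬x0 ∧ ¬T) ∨ ¬x0) ∧ (F ∨ ¬F)

Answer: after 2 steps: ((¬x0 ∧ ¬T) ∨ ¬x0) ∧ (F ∨ ¬F)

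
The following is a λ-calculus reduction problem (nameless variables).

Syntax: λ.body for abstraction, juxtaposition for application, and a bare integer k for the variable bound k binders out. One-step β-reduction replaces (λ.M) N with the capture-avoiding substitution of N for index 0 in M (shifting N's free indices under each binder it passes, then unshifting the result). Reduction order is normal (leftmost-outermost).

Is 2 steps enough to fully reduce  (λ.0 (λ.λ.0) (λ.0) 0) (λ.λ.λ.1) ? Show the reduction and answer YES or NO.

Answer: NO — after 2 steps the term is (λ.λ.1) (λ.0) (λ.λ.λ.1), not yet normal

Working:
  start: (λ.0 (λ.λ.0) (λ.0) 0) (λ.λ.λ.1)
  step 1: (λ.λ.λ.1) (λ.λ.0) (λ.0) (λ.λ.λ.1)
  step 2: (λ.λ.1) (λ.0) (λ.λ.λ.1)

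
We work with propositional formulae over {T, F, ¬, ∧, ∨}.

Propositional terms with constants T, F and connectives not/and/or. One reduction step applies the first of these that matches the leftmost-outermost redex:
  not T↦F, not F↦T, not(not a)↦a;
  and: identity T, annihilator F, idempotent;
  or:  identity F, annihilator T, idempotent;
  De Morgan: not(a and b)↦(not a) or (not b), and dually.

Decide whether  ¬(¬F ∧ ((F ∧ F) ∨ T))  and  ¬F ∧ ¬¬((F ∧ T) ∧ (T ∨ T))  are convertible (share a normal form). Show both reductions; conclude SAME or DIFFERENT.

Answer: SAME — A ⇓ F, B ⇓ F

Working:
Term A:
  start: ¬(¬F ∧ ((F ∧ F) ∨ T))
  [1] ¬¬F ∨ ¬((F ∧ F) ∨ T)
  [2] F ∨ ¬((F ∧ F) ∨ T)
  [3] ¬((F ∧ F) ∨ T)
  [4] ¬(F ∧ F) ∧ ¬T
  [5] (¬F ∨ ¬F) ∧ ¬T
  [6] ¬F ∧ ¬T
  [7] T ∧ ¬T
  [8] ¬T
  [9] F

Term B:
  start: ¬F ∧ ¬¬((F ∧ T) ∧ (T ∨ T))
  [1] T ∧ ¬¬((F ∧ T) ∧ (T ∨ T))
  [2] ¬¬((F ∧ T) ∧ (T ∨ T))
  [3] (F ∧ T) ∧ (T ∨ T)
  [4] F ∧ (T ∨ T)
  [5] F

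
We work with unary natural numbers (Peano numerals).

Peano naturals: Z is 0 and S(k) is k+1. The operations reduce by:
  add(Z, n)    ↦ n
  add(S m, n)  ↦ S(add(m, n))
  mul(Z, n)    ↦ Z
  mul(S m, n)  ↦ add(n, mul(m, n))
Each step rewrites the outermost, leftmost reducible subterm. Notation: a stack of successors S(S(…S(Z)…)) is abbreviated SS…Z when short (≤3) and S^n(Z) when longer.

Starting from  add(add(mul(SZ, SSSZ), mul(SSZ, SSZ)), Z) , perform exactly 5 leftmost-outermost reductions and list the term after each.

  start: add(add(mul(SZ, SSSZ), mul(SSZ, SSZ)), Z)
  step 1: add(add(add(SSSZ, mul(Z, SSSZ)), mul(SSZ, SSZ)), Z)
  step 2: add(add(S(add(SSZ, mul(Z, SSSZ))), mul(SSZ, SSZ)), Z)
  step 3: add(S(add(add(SSZ, mul(Z, SSSZ)), mul(SSZ, SSZ))), Z)
  step 4: S(add(add(add(SSZ, mul(Z, SSSZ)), mul(SSZ, SSZ)), Z))
  step 5: S(add(add(S(add(SZ, mul(Z, SSSZ))), mul(SSZ, SSZ)), Z))

Answer: after 5 steps: S(add(add(S(add(SZ, mul(Z, SSSZ))), mul(SSZ, SSZ)), Z))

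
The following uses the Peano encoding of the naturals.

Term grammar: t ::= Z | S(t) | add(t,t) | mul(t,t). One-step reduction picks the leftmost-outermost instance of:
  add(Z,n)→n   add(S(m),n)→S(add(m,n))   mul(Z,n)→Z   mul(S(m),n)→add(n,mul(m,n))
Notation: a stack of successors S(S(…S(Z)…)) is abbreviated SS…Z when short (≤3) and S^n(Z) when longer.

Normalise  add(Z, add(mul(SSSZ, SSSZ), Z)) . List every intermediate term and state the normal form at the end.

  start: add(Z, add(mul(SSSZ, SSSZ), Z))
  [1] add(mul(SSSZ, SSSZ), Z)
  [2] add(add(SSSZ, mul(SSZ, SSSZ)), Z)
  [3] add(S(add(SSZ, mul(SSZ, SSSZ))), Z)
  [4] S(add(add(SSZ, mul(SSZ, SSSZ)), Z))
  [5] S(add(S(add(SZ, mul(SSZ, SSSZ))), Z))
  [6] S(S(add(add(SZ, mul(SSZ, SSSZ)), Z)))
  [7] S(S(add(S(add(Z, mul(SSZ, SSSZ))), Z)))
  [8] S(S(S(add(add(Z, mul(SSZ, SSSZ)), Z))))
  [9] S(S(S(add(mul(SSZ, SSSZ), Z))))
  [10] S(S(S(add(add(SSSZ, mul(SZ, SSSZ)), Z))))
  [11] S(S(S(add(S(add(SSZ, mul(SZ, SSSZ))), Z))))
  [12] S(S(S(S(add(add(SSZ, mul(SZ, SSSZ)), Z)))))
  [13] S(S(S(S(add(S(add(SZ, mul(SZ, SSSZ))), Z)))))
  [14] S(S(S(S(S(add(add(SZ, mul(SZ, SSSZ)), Z))))))
  [15] S(S(S(S(S(add(S(add(Z, mul(SZ, SSSZ))), Z))))))
  [16] S(S(S(S(S(S(add(add(Z, mul(SZ, SSSZ)), Z)))))))
  [17] S(S(S(S(S(S(add(mul(SZ, SSSZ), Z)))))))
  [18] S(S(S(S(S(S(add(add(SSSZ, mul(Z, SSSZ)), Z)))))))
  [19] S(S(S(S(S(S(add(S(add(SSZ, mul(Z, SSSZ))), Z)))))))
  [20] S(S(S(S(S(S(S(add(add(SSZ, mul(Z, SSSZ)), Z))))))))
  [21] S(S(S(S(S(S(S(add(S(add(SZ, mul(Z, SSSZ))), Z))))))))
  [22] S(S(S(S(S(S(S(S(add(add(SZ, mul(Z, SSSZ)), Z)))))))))
  [23] S(S(S(S(S(S(S(S(add(S(add(Z, mul(Z, SSSZ))), Z)))))))))
  [24] S(S(S(S(S(S(S(S(S(add(add(Z, mul(Z, SSSZ)), Z))))))))))
  [25] S(S(S(S(S(S(S(S(S(add(mul(Z, SSSZ), Z))))))))))
  [26] S(S(S(S(S(S(S(S(S(add(Z, Z))))))))))
  [27] S^9(Z)

Answer: normal form = S^9(Z)  (in 27 steps)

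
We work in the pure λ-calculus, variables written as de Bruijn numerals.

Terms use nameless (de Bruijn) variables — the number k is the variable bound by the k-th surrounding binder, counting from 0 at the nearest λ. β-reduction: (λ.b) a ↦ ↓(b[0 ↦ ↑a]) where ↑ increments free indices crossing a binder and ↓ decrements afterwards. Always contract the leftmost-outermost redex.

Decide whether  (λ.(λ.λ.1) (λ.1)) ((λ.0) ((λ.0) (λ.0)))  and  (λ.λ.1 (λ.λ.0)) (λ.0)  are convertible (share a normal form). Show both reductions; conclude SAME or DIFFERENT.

Answer: SAME — A ⇓ λ.λ.λ.0, B ⇓ λ.λ.λ.0

Reduction:
Term A:
  start: (λ.(λ.λ.1) (λ.1)) ((λ.0) ((λ.0) (λ.0)))
  [1] (λ.λ.1) (λ.(λ.0) ((λ.0) (λ.0)))
  [2] λ.λ.(λ.0) ((λ.0) (λ.0))
  [3] λ.λ.(λ.0) (λ.0)
  [4] λ.λ.λ.0

Term B:
  start: (λ.λ.1 (λ.λ.0)) (λ.0)
  [1] λ.(λ.0) (λ.λ.0)
  [2] λ.λ.λ.0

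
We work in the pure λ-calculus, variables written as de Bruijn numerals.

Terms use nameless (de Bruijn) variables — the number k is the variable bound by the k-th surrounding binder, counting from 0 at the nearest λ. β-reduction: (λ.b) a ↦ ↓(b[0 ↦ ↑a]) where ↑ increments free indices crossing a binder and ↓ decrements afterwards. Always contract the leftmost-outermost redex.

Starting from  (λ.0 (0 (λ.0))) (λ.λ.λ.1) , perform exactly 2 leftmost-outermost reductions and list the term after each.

  start: (λ.0 (0 (λ.0))) (λ.λ.λ.1)
  →1  (λ.λ.λ.1) ((λ.λ.λ.1) (λ.0))
  →2  λ.λ.1

Answer: after 2 steps: λ.λ.1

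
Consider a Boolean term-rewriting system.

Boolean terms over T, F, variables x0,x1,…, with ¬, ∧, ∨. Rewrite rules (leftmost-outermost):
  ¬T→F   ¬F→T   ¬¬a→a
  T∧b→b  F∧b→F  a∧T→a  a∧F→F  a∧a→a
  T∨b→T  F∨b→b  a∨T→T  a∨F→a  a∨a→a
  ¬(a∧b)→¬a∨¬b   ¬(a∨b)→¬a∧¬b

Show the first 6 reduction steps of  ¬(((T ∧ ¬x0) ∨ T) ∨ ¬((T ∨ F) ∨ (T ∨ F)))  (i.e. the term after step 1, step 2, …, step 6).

Answer: after 6 steps: (x0 ∧ ¬T) ∧ ¬¬((T ∨ F) ∨ (T ∨ F))

Reduction:
  start: ¬(((T ∧ ¬x0) ∨ T) ∨ ¬((T ∨ F) ∨ (T ∨ F)))
  →1  ¬((T ∧ ¬x0) ∨ T) ∧ ¬¬((T ∨ F) ∨ (T ∨ F))
  →2  (¬(T ∧ ¬x0) ∧ ¬T) ∧ ¬¬((T ∨ F) ∨ (T ∨ F))
  →3  ((¬T ∨ ¬¬x0) ∧ ¬T) ∧ ¬¬((T ∨ F) ∨ (T ∨ F))
  →4  ((F ∨ ¬¬x0) ∧ ¬T) ∧ ¬¬((T ∨ F) ∨ (T ∨ F))
  →5  (¬¬x0 ∧ ¬T) ∧ ¬¬((T ∨ F) ∨ (T ∨ F))
  →6  (x0 ∧ ¬T) ∧ ¬¬((T ∨ F) ∨ (T ∨ F))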